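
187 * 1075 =201025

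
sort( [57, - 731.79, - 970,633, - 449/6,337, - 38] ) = [ - 970, - 731.79,  -  449/6,  -  38, 57,337, 633]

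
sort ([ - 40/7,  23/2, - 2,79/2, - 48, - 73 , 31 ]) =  [ - 73, - 48, - 40/7, - 2, 23/2, 31,79/2 ]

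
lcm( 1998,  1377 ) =101898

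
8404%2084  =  68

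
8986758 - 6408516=2578242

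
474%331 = 143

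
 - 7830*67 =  - 524610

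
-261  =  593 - 854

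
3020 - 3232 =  - 212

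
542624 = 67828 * 8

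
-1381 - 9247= -10628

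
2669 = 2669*1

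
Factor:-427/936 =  - 2^( - 3)*3^( - 2)*7^1*13^( - 1)*61^1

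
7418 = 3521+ 3897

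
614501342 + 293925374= 908426716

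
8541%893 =504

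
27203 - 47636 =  - 20433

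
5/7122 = 5/7122 = 0.00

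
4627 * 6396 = 29594292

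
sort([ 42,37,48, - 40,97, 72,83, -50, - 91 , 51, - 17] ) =[ - 91,  -  50,  -  40, -17,37,42,48,51,  72 , 83,97 ]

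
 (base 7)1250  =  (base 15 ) 21B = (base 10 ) 476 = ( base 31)fb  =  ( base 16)1dc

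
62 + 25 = 87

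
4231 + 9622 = 13853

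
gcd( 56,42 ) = 14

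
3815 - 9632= - 5817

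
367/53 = 6 + 49/53 = 6.92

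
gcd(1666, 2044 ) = 14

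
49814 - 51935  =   - 2121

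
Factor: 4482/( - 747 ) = - 6=- 2^1*3^1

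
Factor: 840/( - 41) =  - 2^3*3^1*5^1*7^1 * 41^(-1)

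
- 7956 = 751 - 8707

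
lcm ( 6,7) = 42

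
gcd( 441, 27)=9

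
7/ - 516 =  - 1 + 509/516 = - 0.01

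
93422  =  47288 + 46134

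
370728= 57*6504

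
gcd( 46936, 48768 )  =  8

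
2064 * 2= 4128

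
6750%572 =458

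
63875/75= 851 + 2/3=851.67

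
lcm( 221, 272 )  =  3536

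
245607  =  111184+134423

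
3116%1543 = 30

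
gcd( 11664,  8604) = 36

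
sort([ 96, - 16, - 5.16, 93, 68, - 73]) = [- 73, - 16, - 5.16, 68, 93,96]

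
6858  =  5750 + 1108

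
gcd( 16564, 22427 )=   41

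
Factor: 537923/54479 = 83^1*157^( - 1 ) *347^ ( - 1) * 6481^1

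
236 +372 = 608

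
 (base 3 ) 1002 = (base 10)29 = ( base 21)18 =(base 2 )11101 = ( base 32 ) T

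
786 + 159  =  945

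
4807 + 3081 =7888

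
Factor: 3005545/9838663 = 5^1*59^( - 1)*97^1 * 103^( - 1)*1619^( - 1) *6197^1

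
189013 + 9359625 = 9548638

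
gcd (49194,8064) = 18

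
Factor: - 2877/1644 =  - 2^(  -  2)*7^1 = - 7/4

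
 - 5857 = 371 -6228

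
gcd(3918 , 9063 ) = 3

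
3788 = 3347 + 441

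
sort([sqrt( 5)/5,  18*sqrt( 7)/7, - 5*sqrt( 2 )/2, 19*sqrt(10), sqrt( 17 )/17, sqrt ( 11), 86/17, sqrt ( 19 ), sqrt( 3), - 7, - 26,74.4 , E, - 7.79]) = [ - 26, - 7.79, - 7, - 5*sqrt( 2)/2,sqrt(17 )/17, sqrt( 5)/5  ,  sqrt( 3), E,sqrt( 11),sqrt( 19) , 86/17 , 18*sqrt(7)/7,19*sqrt(10 ) , 74.4 ]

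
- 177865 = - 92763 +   -  85102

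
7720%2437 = 409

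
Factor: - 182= - 2^1*7^1*13^1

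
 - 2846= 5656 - 8502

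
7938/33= 2646/11   =  240.55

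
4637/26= 178 + 9/26= 178.35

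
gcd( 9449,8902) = 1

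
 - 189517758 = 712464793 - 901982551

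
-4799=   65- 4864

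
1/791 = 1/791  =  0.00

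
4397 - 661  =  3736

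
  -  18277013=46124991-64402004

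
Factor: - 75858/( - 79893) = 2^1*3^ ( - 2) * 11^( - 1)*47^1 = 94/99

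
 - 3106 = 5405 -8511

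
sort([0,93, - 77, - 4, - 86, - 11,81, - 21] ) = [-86, - 77, - 21, - 11, - 4,0, 81, 93 ]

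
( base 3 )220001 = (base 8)1211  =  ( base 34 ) J3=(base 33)JM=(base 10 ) 649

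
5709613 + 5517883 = 11227496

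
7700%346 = 88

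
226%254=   226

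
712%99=19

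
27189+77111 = 104300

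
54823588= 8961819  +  45861769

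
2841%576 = 537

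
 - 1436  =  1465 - 2901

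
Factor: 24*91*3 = 6552 = 2^3* 3^2*7^1*13^1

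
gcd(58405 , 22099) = 1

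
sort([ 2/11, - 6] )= [ - 6 , 2/11]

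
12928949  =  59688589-46759640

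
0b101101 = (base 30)1F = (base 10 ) 45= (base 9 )50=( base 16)2d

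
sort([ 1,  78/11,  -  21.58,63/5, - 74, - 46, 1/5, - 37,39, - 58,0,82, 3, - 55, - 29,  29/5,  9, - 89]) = [ - 89, - 74, - 58, - 55, - 46, - 37,- 29, - 21.58,0,1/5,1,3, 29/5,78/11, 9,63/5 , 39,82 ]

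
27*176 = 4752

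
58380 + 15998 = 74378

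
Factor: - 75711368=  - 2^3*9463921^1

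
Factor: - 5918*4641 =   -  27465438 = - 2^1*3^1*7^1*11^1*13^1*17^1*269^1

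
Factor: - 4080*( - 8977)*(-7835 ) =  - 2^4*3^1*5^2*17^1*47^1*191^1*1567^1=   - 286965963600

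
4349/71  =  61 + 18/71= 61.25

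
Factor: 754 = 2^1*13^1*29^1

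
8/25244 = 2/6311 = 0.00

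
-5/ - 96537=5/96537 = 0.00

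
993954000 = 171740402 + 822213598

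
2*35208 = 70416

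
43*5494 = 236242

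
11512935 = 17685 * 651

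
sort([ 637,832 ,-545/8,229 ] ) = [ - 545/8, 229,637,832] 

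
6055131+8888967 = 14944098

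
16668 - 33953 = - 17285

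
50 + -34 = 16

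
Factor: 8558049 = 3^1  *317^1 * 8999^1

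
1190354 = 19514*61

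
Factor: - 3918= - 2^1*3^1*653^1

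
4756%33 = 4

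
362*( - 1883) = -681646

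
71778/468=153 + 29/78  =  153.37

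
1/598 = 1/598 = 0.00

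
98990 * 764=75628360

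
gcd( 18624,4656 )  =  4656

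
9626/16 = 4813/8=601.62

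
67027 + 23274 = 90301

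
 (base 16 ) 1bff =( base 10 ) 7167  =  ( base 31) 7E6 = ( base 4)1233333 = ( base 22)EHH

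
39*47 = 1833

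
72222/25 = 72222/25 = 2888.88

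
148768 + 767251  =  916019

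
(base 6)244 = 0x64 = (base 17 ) 5F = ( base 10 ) 100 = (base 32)34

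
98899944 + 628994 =99528938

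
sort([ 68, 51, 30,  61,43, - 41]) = [-41,30,  43, 51,61, 68] 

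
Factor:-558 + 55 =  - 503^1 = - 503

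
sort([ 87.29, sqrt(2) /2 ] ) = [ sqrt( 2)/2,  87.29]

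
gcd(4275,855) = 855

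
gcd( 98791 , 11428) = 1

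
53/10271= 53/10271 = 0.01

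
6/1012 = 3/506 =0.01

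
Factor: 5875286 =2^1*2937643^1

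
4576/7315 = 416/665=0.63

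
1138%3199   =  1138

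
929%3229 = 929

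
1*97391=97391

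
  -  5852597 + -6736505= -12589102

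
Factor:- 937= - 937^1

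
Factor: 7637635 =5^1*1223^1 * 1249^1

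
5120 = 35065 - 29945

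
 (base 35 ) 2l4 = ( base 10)3189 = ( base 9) 4333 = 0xc75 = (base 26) 4IH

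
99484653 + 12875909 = 112360562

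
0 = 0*1404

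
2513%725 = 338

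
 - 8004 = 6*( - 1334 ) 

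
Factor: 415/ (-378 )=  - 2^( - 1 )*3^( - 3) *5^1*7^( - 1)*83^1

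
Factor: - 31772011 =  - 37^1*457^1 * 1879^1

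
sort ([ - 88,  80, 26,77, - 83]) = [ - 88, - 83,26,  77,80]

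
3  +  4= 7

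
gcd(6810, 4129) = 1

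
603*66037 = 39820311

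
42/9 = 14/3= 4.67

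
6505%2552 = 1401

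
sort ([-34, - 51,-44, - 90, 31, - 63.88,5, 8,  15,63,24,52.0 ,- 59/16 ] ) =[ - 90,- 63.88, - 51 , - 44, - 34, - 59/16 , 5, 8, 15, 24,31,  52.0,63 ] 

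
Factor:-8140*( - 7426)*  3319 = 200625717160 = 2^3*5^1*11^1*37^1*47^1*79^1*3319^1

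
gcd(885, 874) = 1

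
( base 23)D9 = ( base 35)8s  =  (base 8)464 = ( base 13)1a9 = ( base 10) 308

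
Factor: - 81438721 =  - 7^1*13^1 *17^1*61^1 *863^1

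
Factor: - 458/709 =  - 2^1 *229^1 *709^( - 1) 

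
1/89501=1/89501 =0.00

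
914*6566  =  6001324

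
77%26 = 25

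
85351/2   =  42675 + 1/2 = 42675.50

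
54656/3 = 18218 + 2/3 = 18218.67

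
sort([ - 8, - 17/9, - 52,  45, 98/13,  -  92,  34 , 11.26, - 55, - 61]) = [ - 92, - 61, - 55, - 52 ,-8,-17/9,98/13, 11.26,34,45 ]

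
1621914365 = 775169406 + 846744959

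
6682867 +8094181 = 14777048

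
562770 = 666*845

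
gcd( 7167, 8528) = 1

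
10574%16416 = 10574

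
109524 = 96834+12690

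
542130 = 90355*6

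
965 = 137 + 828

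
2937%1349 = 239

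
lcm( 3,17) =51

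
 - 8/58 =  - 1+25/29 = -0.14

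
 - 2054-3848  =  -5902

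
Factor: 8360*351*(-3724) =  - 10927556640 = - 2^5*3^3* 5^1 * 7^2*11^1*13^1*19^2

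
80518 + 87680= 168198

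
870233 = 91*9563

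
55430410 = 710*78071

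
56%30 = 26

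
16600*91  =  1510600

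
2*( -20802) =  - 41604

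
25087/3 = 25087/3=8362.33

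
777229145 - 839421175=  - 62192030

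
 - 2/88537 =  - 2/88537 =- 0.00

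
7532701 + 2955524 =10488225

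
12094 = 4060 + 8034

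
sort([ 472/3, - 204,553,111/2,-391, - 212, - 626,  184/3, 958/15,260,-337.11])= [-626, - 391, - 337.11, -212, - 204,111/2, 184/3,  958/15,472/3,260,553]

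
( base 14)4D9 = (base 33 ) TI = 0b1111001111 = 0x3cf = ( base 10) 975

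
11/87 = 11/87 =0.13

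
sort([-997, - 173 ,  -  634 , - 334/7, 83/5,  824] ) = [ - 997 , - 634, - 173,  -  334/7,  83/5,824 ]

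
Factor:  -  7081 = -73^1*97^1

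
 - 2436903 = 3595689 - 6032592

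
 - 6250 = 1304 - 7554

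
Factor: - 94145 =  -  5^1*19^1*991^1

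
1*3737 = 3737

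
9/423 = 1/47 =0.02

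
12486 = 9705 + 2781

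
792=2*396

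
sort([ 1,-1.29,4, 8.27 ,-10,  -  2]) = [ -10 , - 2,-1.29,1,4,8.27 ]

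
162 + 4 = 166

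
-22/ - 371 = 22/371 = 0.06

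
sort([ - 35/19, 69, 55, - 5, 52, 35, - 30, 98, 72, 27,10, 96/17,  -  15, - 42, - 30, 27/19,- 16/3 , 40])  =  [- 42, - 30, - 30, - 15, - 16/3,  -  5, - 35/19, 27/19, 96/17, 10,  27,  35,  40, 52, 55,69, 72,98 ] 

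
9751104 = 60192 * 162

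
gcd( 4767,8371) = 1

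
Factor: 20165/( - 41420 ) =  - 2^(- 2 )*19^(-1)* 37^1  =  - 37/76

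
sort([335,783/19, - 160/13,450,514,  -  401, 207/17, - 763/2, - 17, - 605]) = [- 605,-401, - 763/2, - 17,-160/13 , 207/17,783/19,335,450,514]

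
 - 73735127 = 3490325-77225452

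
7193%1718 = 321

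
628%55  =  23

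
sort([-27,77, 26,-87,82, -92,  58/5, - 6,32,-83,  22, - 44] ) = [ - 92, - 87, - 83, - 44,-27,-6,58/5,22 , 26, 32,77,82]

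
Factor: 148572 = 2^2*3^2*4127^1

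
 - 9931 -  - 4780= -5151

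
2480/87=28 + 44/87 = 28.51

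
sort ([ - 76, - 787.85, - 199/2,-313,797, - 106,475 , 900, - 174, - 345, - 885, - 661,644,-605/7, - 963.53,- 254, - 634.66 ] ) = [ - 963.53, - 885, - 787.85, - 661,  -  634.66, - 345, - 313 , - 254, - 174,-106, - 199/2 , - 605/7, - 76, 475, 644,797,900] 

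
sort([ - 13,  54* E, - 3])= [- 13, - 3, 54*E ] 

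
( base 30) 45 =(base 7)236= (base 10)125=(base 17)76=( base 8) 175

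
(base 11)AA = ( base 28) 48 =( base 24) 50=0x78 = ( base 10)120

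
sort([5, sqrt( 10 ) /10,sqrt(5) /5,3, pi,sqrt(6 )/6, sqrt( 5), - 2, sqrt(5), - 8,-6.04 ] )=[ - 8, - 6.04, - 2,  sqrt( 10)/10,sqrt( 6 )/6,  sqrt(5)/5, sqrt(5), sqrt( 5), 3,  pi,5]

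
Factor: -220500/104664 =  - 2^(  -  1 )*3^1*5^3 * 89^ (-1) =-  375/178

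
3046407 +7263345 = 10309752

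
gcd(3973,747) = 1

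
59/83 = 59/83 = 0.71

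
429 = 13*33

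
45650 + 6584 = 52234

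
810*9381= 7598610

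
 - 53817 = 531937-585754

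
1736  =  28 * 62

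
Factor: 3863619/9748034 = 2^(  -  1)*3^4*47699^1*4874017^(- 1 ) 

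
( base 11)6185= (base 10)8200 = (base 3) 102020201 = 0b10000000001000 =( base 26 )C3A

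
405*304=123120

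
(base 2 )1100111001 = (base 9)1116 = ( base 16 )339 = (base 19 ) 258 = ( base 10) 825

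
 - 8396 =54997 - 63393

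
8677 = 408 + 8269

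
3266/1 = 3266  =  3266.00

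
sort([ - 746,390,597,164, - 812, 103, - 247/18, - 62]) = [ - 812, - 746,-62,-247/18, 103,164,  390,597 ] 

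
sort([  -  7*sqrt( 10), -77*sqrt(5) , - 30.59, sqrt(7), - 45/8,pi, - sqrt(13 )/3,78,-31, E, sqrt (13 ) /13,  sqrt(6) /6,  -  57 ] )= [ - 77*sqrt (5),-57, - 31, - 30.59, - 7 * sqrt(10 ),-45/8,-sqrt( 13) /3,sqrt(13)/13, sqrt( 6) /6, sqrt( 7) , E,  pi,78]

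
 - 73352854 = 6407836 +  - 79760690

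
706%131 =51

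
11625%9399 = 2226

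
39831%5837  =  4809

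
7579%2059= 1402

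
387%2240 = 387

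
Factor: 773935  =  5^1*154787^1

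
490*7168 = 3512320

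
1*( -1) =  - 1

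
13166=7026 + 6140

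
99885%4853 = 2825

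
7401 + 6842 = 14243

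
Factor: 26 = 2^1*13^1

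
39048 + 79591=118639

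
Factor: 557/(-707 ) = -7^(-1)*101^ ( - 1 )*557^1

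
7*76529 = 535703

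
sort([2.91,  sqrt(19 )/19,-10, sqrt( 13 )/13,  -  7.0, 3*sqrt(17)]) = [ - 10, - 7.0,  sqrt ( 19) /19, sqrt(13)/13, 2.91,3* sqrt( 17 ) ] 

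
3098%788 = 734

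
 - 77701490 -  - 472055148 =394353658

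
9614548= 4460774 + 5153774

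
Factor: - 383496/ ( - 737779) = 2^3*3^1 * 7^( - 1)*19^1*29^2 * 105397^ (  -  1 ) 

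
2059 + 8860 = 10919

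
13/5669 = 13/5669 = 0.00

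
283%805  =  283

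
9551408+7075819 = 16627227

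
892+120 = 1012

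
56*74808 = 4189248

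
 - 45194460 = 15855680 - 61050140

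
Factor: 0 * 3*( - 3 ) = 0^1 = 0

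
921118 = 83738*11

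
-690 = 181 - 871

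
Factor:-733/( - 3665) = 5^( - 1 ) =1/5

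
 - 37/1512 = - 37/1512 = - 0.02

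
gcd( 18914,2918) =2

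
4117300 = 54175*76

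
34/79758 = 17/39879 = 0.00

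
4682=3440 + 1242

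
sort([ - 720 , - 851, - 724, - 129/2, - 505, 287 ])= [ - 851,  -  724, - 720 , - 505, - 129/2,287 ]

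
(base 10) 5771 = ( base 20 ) e8b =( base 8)13213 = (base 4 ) 1122023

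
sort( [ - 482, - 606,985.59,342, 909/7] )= [ - 606, - 482, 909/7,342,985.59 ] 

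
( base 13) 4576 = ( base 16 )2602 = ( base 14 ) 3790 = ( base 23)i91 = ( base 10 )9730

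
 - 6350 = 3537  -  9887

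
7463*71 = 529873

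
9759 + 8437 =18196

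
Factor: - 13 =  - 13^1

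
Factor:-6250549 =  - 23^1*359^1*757^1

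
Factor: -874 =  - 2^1  *19^1*23^1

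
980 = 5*196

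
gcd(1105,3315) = 1105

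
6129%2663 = 803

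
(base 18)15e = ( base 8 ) 654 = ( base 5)3203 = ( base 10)428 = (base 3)120212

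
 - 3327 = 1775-5102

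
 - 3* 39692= - 119076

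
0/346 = 0 = 0.00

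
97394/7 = 13913 +3/7 = 13913.43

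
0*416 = 0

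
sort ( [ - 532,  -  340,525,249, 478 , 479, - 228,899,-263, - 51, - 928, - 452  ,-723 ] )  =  [ - 928, -723,-532,- 452,-340, - 263, - 228, - 51,249, 478, 479, 525,899 ]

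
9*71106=639954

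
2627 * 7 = 18389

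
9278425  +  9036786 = 18315211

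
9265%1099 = 473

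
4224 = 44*96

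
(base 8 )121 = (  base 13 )63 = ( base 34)2D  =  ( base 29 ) 2N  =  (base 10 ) 81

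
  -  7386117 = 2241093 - 9627210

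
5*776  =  3880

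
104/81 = 1 + 23/81 = 1.28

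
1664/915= 1664/915 = 1.82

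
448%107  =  20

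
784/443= 784/443 = 1.77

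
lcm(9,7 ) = 63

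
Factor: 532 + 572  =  1104 = 2^4 * 3^1*23^1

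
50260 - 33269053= - 33218793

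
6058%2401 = 1256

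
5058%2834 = 2224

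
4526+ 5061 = 9587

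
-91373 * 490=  - 44772770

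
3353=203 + 3150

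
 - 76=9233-9309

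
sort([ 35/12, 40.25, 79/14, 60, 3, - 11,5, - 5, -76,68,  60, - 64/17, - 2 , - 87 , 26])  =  [ - 87, - 76 ,  -  11, - 5, - 64/17, - 2,35/12, 3, 5, 79/14, 26,40.25,60,60,68]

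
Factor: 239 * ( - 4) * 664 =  - 2^5*83^1 * 239^1 = - 634784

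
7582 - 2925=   4657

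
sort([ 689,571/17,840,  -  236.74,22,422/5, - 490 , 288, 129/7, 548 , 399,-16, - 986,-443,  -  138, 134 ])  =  [-986,  -  490,  -  443 ,-236.74,-138, - 16,129/7, 22,571/17,  422/5,134,288,  399,548 , 689,  840] 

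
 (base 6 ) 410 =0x96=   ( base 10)150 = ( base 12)106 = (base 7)303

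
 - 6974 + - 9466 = - 16440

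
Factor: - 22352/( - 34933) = 2^4*11^1*127^1*181^(-1)*193^( - 1 )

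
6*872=5232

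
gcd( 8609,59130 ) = 1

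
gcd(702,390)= 78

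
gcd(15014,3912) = 2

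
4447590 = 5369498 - 921908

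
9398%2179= 682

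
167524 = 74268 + 93256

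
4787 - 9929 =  - 5142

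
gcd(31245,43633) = 1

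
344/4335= 344/4335 = 0.08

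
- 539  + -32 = - 571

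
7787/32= 243+11/32 =243.34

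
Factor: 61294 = 2^1*19^1*1613^1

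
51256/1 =51256 = 51256.00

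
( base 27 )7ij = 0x15e8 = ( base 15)19DD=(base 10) 5608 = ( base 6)41544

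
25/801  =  25/801 = 0.03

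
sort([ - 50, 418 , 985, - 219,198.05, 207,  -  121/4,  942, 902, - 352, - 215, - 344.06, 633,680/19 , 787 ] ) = [ - 352, - 344.06 ,  -  219, - 215, - 50, - 121/4 , 680/19, 198.05,207,  418,633, 787, 902 , 942, 985]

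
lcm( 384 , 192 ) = 384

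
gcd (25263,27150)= 3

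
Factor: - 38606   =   - 2^1 * 97^1*199^1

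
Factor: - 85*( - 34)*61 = 176290 = 2^1*5^1 *17^2* 61^1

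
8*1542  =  12336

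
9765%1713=1200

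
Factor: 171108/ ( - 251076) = - 3^1*7^ ( - 1)*61^( - 1)*97^1  =  - 291/427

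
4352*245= 1066240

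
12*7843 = 94116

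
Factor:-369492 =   -  2^2 * 3^1*41^1*751^1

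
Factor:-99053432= -2^3*31^1*399409^1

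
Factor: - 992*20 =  - 2^7* 5^1 * 31^1 = - 19840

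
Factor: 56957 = 56957^1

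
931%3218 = 931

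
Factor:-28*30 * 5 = -2^3*3^1*5^2*7^1 =-4200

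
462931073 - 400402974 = 62528099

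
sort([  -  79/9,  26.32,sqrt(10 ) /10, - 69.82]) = [ - 69.82, - 79/9, sqrt( 10) /10, 26.32 ] 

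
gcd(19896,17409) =2487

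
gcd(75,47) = 1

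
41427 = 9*4603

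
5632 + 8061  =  13693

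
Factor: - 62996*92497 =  - 5826941012 = - 2^2*17^1*5441^1*15749^1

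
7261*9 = 65349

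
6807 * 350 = 2382450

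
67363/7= 9623+2/7  =  9623.29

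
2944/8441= 128/367=0.35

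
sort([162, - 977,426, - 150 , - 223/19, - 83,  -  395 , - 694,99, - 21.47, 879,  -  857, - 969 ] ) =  [ - 977, - 969, - 857, - 694, - 395, - 150,-83, - 21.47,- 223/19, 99,  162,  426,  879]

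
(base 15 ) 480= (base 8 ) 1774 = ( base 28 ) 18c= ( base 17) 390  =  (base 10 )1020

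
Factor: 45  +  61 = 106 =2^1*53^1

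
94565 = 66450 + 28115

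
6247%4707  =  1540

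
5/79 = 5/79 = 0.06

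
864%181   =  140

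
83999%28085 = 27829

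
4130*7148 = 29521240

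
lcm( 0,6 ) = 0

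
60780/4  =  15195 = 15195.00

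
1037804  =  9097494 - 8059690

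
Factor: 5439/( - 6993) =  - 3^( - 2)*7^1 = - 7/9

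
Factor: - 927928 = -2^3*17^1 * 6823^1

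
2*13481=26962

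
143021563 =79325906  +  63695657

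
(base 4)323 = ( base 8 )73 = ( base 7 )113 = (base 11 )54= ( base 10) 59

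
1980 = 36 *55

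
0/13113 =0 = 0.00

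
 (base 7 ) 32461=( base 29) 9J8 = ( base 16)1FC0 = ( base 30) 90s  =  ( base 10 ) 8128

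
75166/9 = 75166/9 = 8351.78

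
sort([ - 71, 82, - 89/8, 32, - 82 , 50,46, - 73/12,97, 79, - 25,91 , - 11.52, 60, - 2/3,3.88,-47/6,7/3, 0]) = [-82  , - 71, - 25, - 11.52, - 89/8, - 47/6,  -  73/12,- 2/3, 0 , 7/3, 3.88, 32, 46, 50, 60  ,  79,82,91  ,  97] 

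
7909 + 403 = 8312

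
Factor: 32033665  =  5^1*101^1 * 229^1 * 277^1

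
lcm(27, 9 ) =27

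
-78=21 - 99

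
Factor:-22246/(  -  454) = 49 = 7^2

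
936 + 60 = 996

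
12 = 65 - 53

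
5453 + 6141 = 11594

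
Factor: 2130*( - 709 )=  - 1510170 = - 2^1*3^1 * 5^1*71^1 * 709^1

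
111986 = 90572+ 21414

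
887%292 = 11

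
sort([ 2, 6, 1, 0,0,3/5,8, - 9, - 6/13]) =[ - 9,-6/13,0,0,3/5, 1, 2, 6, 8]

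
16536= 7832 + 8704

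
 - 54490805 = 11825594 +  - 66316399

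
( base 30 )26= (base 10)66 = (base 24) 2I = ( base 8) 102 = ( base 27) 2c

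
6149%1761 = 866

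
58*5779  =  335182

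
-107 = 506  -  613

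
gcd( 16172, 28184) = 52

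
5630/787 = 5630/787 = 7.15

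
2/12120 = 1/6060 = 0.00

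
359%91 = 86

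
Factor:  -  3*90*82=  - 2^2*3^3*5^1 * 41^1 = - 22140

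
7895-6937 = 958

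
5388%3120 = 2268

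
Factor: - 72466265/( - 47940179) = 5^1*7^( - 2 )*449^( - 1 )*1217^1 * 2179^( - 1) * 11909^1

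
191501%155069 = 36432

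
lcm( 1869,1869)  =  1869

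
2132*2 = 4264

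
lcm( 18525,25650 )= 333450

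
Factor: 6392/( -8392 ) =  -17^1*47^1 * 1049^( - 1) = - 799/1049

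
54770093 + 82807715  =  137577808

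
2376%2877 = 2376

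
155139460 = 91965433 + 63174027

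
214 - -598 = 812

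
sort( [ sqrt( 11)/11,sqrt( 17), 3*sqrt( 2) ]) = [ sqrt(11 )/11,sqrt (17), 3 * sqrt(2)]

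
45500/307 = 45500/307 = 148.21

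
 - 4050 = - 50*81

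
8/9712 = 1/1214 = 0.00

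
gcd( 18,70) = 2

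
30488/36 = 846+8/9=846.89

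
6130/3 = 2043+1/3 = 2043.33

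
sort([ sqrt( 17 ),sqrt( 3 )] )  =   [ sqrt( 3 ), sqrt( 17)] 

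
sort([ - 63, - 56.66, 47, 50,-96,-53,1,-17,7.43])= [ - 96, - 63, -56.66, - 53, - 17,1, 7.43, 47,50]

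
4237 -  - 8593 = 12830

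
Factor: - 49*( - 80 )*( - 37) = -2^4*5^1*7^2*37^1 = -145040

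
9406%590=556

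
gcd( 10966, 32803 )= 1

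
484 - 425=59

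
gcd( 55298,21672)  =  86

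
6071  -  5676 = 395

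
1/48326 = 1/48326 = 0.00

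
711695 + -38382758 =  - 37671063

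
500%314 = 186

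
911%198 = 119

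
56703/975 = 58 + 51/325  =  58.16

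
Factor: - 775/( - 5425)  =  7^( - 1 ) = 1/7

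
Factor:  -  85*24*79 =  - 2^3*3^1*5^1* 17^1*79^1 = -161160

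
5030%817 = 128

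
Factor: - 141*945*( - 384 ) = 2^7*3^5*5^1 *7^1 * 47^1 = 51166080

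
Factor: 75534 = 2^1*3^1*12589^1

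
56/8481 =56/8481 = 0.01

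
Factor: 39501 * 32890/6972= 2^( - 1)*3^2*5^1 * 11^2 *13^1*19^1*23^1 * 83^ ( - 1 )= 30933045/166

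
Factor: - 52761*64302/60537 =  - 2^1 * 3^1 * 7^1 * 17^( - 1 )*43^1 * 409^1 * 1187^(  -  1 ) * 1531^1 = -1130879274/20179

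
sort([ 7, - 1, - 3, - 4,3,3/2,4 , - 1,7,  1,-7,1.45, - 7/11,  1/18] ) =[ - 7, - 4, - 3, - 1, - 1, - 7/11,1/18, 1 , 1.45,3/2,3, 4 , 7,7]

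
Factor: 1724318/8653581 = 2^1*3^( - 3)*79^( - 1)*4057^( - 1) * 862159^1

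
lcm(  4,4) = 4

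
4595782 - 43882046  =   - 39286264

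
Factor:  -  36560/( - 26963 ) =2^4*5^1*59^( - 1)= 80/59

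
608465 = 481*1265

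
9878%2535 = 2273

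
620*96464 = 59807680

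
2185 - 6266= - 4081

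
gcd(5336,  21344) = 5336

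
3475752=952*3651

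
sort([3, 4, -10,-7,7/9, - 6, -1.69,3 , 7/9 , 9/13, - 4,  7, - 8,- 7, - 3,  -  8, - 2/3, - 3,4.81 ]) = [ - 10,-8, - 8, - 7, - 7,-6, - 4, - 3,-3, - 1.69, - 2/3, 9/13,7/9,7/9, 3,3, 4,4.81, 7] 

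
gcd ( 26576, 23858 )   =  302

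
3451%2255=1196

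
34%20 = 14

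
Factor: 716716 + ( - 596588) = 120128=2^6*1877^1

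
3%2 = 1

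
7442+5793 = 13235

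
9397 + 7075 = 16472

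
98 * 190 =18620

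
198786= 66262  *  3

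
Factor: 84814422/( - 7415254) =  -550743/48151 = - 3^1 * 179^( - 1 )*269^(  -  1 )*183581^1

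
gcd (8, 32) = 8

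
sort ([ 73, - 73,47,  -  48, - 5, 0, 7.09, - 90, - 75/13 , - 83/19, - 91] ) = [ - 91,- 90, - 73, - 48, - 75/13,-5, - 83/19, 0, 7.09,47, 73]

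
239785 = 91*2635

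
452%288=164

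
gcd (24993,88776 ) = 9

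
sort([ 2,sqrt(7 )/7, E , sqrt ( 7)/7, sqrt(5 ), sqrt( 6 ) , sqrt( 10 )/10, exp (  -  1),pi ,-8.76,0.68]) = [-8.76,sqrt(10)/10 , exp( - 1), sqrt( 7)/7,sqrt(7) /7,0.68,  2, sqrt ( 5),sqrt(6),  E,pi] 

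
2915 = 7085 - 4170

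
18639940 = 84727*220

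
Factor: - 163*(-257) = 41891 = 163^1*257^1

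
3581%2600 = 981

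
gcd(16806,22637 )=1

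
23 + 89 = 112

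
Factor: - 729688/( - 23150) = 788/25 =2^2*5^( - 2) * 197^1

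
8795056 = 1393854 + 7401202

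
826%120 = 106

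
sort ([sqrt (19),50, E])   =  [ E  ,  sqrt(19) , 50]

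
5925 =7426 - 1501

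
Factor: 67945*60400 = 2^4*5^3*107^1*127^1*151^1=4103878000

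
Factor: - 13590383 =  - 13590383^1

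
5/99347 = 5/99347 = 0.00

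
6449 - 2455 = 3994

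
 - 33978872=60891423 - 94870295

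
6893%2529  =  1835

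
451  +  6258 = 6709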